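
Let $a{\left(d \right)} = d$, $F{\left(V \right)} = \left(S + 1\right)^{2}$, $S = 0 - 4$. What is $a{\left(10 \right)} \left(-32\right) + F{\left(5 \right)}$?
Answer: $-311$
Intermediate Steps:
$S = -4$
$F{\left(V \right)} = 9$ ($F{\left(V \right)} = \left(-4 + 1\right)^{2} = \left(-3\right)^{2} = 9$)
$a{\left(10 \right)} \left(-32\right) + F{\left(5 \right)} = 10 \left(-32\right) + 9 = -320 + 9 = -311$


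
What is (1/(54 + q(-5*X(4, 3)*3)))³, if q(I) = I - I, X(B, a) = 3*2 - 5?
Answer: 1/157464 ≈ 6.3507e-6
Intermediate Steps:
X(B, a) = 1 (X(B, a) = 6 - 5 = 1)
q(I) = 0
(1/(54 + q(-5*X(4, 3)*3)))³ = (1/(54 + 0))³ = (1/54)³ = 1/157464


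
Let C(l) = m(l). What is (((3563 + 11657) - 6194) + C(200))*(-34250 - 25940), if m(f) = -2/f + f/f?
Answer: -5433345281/10 ≈ -5.4333e+8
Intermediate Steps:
m(f) = 1 - 2/f (m(f) = -2/f + 1 = 1 - 2/f)
C(l) = (-2 + l)/l
(((3563 + 11657) - 6194) + C(200))*(-34250 - 25940) = (((3563 + 11657) - 6194) + (-2 + 200)/200)*(-34250 - 25940) = ((15220 - 6194) + (1/200)*198)*(-60190) = (9026 + 99/100)*(-60190) = (902699/100)*(-60190) = -5433345281/10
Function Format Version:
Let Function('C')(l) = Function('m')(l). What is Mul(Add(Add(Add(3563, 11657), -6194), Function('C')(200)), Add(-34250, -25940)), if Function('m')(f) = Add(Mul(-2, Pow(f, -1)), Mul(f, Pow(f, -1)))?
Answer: Rational(-5433345281, 10) ≈ -5.4333e+8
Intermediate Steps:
Function('m')(f) = Add(1, Mul(-2, Pow(f, -1))) (Function('m')(f) = Add(Mul(-2, Pow(f, -1)), 1) = Add(1, Mul(-2, Pow(f, -1))))
Function('C')(l) = Mul(Pow(l, -1), Add(-2, l))
Mul(Add(Add(Add(3563, 11657), -6194), Function('C')(200)), Add(-34250, -25940)) = Mul(Add(Add(Add(3563, 11657), -6194), Mul(Pow(200, -1), Add(-2, 200))), Add(-34250, -25940)) = Mul(Add(Add(15220, -6194), Mul(Rational(1, 200), 198)), -60190) = Mul(Add(9026, Rational(99, 100)), -60190) = Mul(Rational(902699, 100), -60190) = Rational(-5433345281, 10)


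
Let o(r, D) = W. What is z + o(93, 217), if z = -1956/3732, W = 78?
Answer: 24095/311 ≈ 77.476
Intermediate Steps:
o(r, D) = 78
z = -163/311 (z = -1956*1/3732 = -163/311 ≈ -0.52412)
z + o(93, 217) = -163/311 + 78 = 24095/311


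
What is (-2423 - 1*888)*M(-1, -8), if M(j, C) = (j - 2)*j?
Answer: -9933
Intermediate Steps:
M(j, C) = j*(-2 + j) (M(j, C) = (-2 + j)*j = j*(-2 + j))
(-2423 - 1*888)*M(-1, -8) = (-2423 - 1*888)*(-(-2 - 1)) = (-2423 - 888)*(-1*(-3)) = -3311*3 = -9933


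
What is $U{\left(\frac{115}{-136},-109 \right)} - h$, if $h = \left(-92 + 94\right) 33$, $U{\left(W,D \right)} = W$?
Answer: $- \frac{9091}{136} \approx -66.846$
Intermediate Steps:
$h = 66$ ($h = 2 \cdot 33 = 66$)
$U{\left(\frac{115}{-136},-109 \right)} - h = \frac{115}{-136} - 66 = 115 \left(- \frac{1}{136}\right) - 66 = - \frac{115}{136} - 66 = - \frac{9091}{136}$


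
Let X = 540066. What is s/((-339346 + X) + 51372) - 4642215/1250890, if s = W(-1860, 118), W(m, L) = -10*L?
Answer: -58587065699/15766968094 ≈ -3.7158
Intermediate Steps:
s = -1180 (s = -10*118 = -1180)
s/((-339346 + X) + 51372) - 4642215/1250890 = -1180/((-339346 + 540066) + 51372) - 4642215/1250890 = -1180/(200720 + 51372) - 4642215*1/1250890 = -1180/252092 - 928443/250178 = -1180*1/252092 - 928443/250178 = -295/63023 - 928443/250178 = -58587065699/15766968094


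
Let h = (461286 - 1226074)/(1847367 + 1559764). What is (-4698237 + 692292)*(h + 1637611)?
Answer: -22351388208153359085/3407131 ≈ -6.5602e+12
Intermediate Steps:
h = -764788/3407131 ≈ -0.22447
(-4698237 + 692292)*(h + 1637611) = (-4698237 + 692292)*(-764788/3407131 + 1637611) = -4005945*5579554439253/3407131 = -22351388208153359085/3407131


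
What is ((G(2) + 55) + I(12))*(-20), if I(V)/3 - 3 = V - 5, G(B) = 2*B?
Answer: -1780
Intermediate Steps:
I(V) = -6 + 3*V (I(V) = 9 + 3*(V - 5) = 9 + 3*(-5 + V) = 9 + (-15 + 3*V) = -6 + 3*V)
((G(2) + 55) + I(12))*(-20) = ((2*2 + 55) + (-6 + 3*12))*(-20) = ((4 + 55) + (-6 + 36))*(-20) = (59 + 30)*(-20) = 89*(-20) = -1780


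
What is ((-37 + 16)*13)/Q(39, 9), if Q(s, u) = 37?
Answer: -273/37 ≈ -7.3784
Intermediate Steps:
((-37 + 16)*13)/Q(39, 9) = ((-37 + 16)*13)/37 = -21*13*(1/37) = -273*1/37 = -273/37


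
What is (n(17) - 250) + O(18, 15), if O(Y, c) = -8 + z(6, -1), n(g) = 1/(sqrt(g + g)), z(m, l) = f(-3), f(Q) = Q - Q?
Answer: -258 + sqrt(34)/34 ≈ -257.83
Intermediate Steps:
f(Q) = 0
z(m, l) = 0
n(g) = sqrt(2)/(2*sqrt(g)) (n(g) = 1/(sqrt(2*g)) = 1/(sqrt(2)*sqrt(g)) = sqrt(2)/(2*sqrt(g)))
O(Y, c) = -8 (O(Y, c) = -8 + 0 = -8)
(n(17) - 250) + O(18, 15) = (sqrt(2)/(2*sqrt(17)) - 250) - 8 = (sqrt(2)*(sqrt(17)/17)/2 - 250) - 8 = (sqrt(34)/34 - 250) - 8 = (-250 + sqrt(34)/34) - 8 = -258 + sqrt(34)/34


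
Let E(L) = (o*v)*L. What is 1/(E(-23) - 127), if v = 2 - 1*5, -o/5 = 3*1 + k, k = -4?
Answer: 1/218 ≈ 0.0045872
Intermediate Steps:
o = 5 (o = -5*(3*1 - 4) = -5*(3 - 4) = -5*(-1) = 5)
v = -3 (v = 2 - 5 = -3)
E(L) = -15*L (E(L) = (5*(-3))*L = -15*L)
1/(E(-23) - 127) = 1/(-15*(-23) - 127) = 1/(345 - 127) = 1/218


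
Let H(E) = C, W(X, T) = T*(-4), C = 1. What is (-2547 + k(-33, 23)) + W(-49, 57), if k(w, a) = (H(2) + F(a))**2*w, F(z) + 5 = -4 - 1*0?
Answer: -4887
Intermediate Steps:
F(z) = -9 (F(z) = -5 + (-4 - 1*0) = -5 + (-4 + 0) = -5 - 4 = -9)
W(X, T) = -4*T
H(E) = 1
k(w, a) = 64*w (k(w, a) = (1 - 9)**2*w = (-8)**2*w = 64*w)
(-2547 + k(-33, 23)) + W(-49, 57) = (-2547 + 64*(-33)) - 4*57 = (-2547 - 2112) - 228 = -4659 - 228 = -4887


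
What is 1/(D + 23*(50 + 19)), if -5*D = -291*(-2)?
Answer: 5/7353 ≈ 0.00067999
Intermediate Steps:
D = -582/5 (D = -(-97)*3*(-2)/5 = -(-97)*(-6)/5 = -⅕*582 = -582/5 ≈ -116.40)
1/(D + 23*(50 + 19)) = 1/(-582/5 + 23*(50 + 19)) = 1/(-582/5 + 23*69) = 1/(-582/5 + 1587) = 1/(7353/5) = 5/7353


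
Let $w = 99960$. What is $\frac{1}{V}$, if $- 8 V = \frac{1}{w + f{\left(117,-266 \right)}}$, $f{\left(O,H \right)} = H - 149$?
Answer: $-796360$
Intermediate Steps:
$f{\left(O,H \right)} = -149 + H$
$V = - \frac{1}{796360}$ ($V = - \frac{1}{8 \left(99960 - 415\right)} = - \frac{1}{8 \cdot 99545} = \left(- \frac{1}{8}\right) \frac{1}{99545} = - \frac{1}{796360} \approx -1.2557 \cdot 10^{-6}$)
$\frac{1}{V} = \frac{1}{- \frac{1}{796360}} = -796360$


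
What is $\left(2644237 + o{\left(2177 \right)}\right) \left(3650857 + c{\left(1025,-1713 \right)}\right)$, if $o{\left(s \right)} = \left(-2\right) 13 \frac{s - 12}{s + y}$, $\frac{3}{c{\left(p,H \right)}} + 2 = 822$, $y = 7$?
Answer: $\frac{664942521677097049}{68880} \approx 9.6536 \cdot 10^{12}$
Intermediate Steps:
$c{\left(p,H \right)} = \frac{3}{820}$ ($c{\left(p,H \right)} = \frac{3}{-2 + 822} = \frac{3}{820}$)
$o{\left(s \right)} = - \frac{26 \left(-12 + s\right)}{7 + s}$ ($o{\left(s \right)} = \left(-2\right) 13 \frac{s - 12}{s + 7} = - 26 \frac{-12 + s}{7 + s} = - \frac{26 \left(-12 + s\right)}{7 + s}$)
$\left(2644237 + o{\left(2177 \right)}\right) \left(3650857 + c{\left(1025,-1713 \right)}\right) = \left(2644237 + \frac{26 \left(12 - 2177\right)}{7 + 2177}\right) \left(3650857 + \frac{3}{820}\right) = \left(2644237 + \frac{26 \left(12 - 2177\right)}{2184}\right) \frac{2993702743}{820} = \left(2644237 + 26 \cdot \frac{1}{2184} \left(-2165\right)\right) \frac{2993702743}{820} = \left(2644237 - \frac{2165}{84}\right) \frac{2993702743}{820} = \frac{222113743}{84} \cdot \frac{2993702743}{820} = \frac{664942521677097049}{68880}$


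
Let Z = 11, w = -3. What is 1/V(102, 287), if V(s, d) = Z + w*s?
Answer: -1/295 ≈ -0.0033898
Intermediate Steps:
V(s, d) = 11 - 3*s
1/V(102, 287) = 1/(11 - 3*102) = 1/(11 - 306) = 1/(-295) = -1/295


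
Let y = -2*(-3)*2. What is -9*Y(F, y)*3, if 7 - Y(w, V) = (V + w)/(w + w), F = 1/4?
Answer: 945/2 ≈ 472.50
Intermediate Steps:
F = ¼ ≈ 0.25000
y = 12 (y = 6*2 = 12)
Y(w, V) = 7 - (V + w)/(2*w) (Y(w, V) = 7 - (V + w)/(w + w) = 7 - (V + w)/(2*w))
-9*Y(F, y)*3 = -9*(-1*12 + 13*(¼))/(2*¼)*3 = -9*4*(-12 + 13/4)/2*3 = -9*4*(-35)/(2*4)*3 = -9*(-35/2)*3 = (315/2)*3 = 945/2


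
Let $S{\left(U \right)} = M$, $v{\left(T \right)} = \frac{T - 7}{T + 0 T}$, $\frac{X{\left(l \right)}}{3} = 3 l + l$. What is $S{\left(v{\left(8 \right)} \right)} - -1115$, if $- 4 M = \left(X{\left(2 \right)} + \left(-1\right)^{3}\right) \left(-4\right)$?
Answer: $1138$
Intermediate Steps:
$X{\left(l \right)} = 12 l$ ($X{\left(l \right)} = 3 \left(3 l + l\right) = 3 \cdot 4 l = 12 l$)
$v{\left(T \right)} = \frac{-7 + T}{T}$ ($v{\left(T \right)} = \frac{-7 + T}{T + 0} = \frac{-7 + T}{T}$)
$M = 23$ ($M = - \frac{\left(12 \cdot 2 + \left(-1\right)^{3}\right) \left(-4\right)}{4} = - \frac{\left(24 - 1\right) \left(-4\right)}{4} = - \frac{23 \left(-4\right)}{4} = \left(- \frac{1}{4}\right) \left(-92\right) = 23$)
$S{\left(U \right)} = 23$
$S{\left(v{\left(8 \right)} \right)} - -1115 = 23 - -1115 = 23 + 1115 = 1138$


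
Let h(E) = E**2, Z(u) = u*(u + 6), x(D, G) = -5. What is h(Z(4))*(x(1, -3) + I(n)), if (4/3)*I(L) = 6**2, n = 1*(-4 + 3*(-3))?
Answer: 35200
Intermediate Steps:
Z(u) = u*(6 + u)
n = -13 (n = 1*(-4 - 9) = 1*(-13) = -13)
I(L) = 27 (I(L) = (3/4)*6**2 = (3/4)*36 = 27)
h(Z(4))*(x(1, -3) + I(n)) = (4*(6 + 4))**2*(-5 + 27) = (4*10)**2*22 = 40**2*22 = 1600*22 = 35200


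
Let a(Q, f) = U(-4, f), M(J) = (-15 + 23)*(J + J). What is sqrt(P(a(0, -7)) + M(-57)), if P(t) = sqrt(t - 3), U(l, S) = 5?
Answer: sqrt(-912 + sqrt(2)) ≈ 30.176*I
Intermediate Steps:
M(J) = 16*J (M(J) = 8*(2*J) = 16*J)
a(Q, f) = 5
P(t) = sqrt(-3 + t)
sqrt(P(a(0, -7)) + M(-57)) = sqrt(sqrt(-3 + 5) + 16*(-57)) = sqrt(sqrt(2) - 912) = sqrt(-912 + sqrt(2))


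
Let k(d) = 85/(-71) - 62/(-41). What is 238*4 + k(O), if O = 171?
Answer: 2772189/2911 ≈ 952.32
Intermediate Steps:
k(d) = 917/2911 (k(d) = 85*(-1/71) - 62*(-1/41) = -85/71 + 62/41 = 917/2911)
238*4 + k(O) = 238*4 + 917/2911 = 952 + 917/2911 = 2772189/2911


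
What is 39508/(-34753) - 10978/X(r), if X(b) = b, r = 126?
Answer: -193248221/2189439 ≈ -88.264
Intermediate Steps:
39508/(-34753) - 10978/X(r) = 39508/(-34753) - 10978/126 = 39508*(-1/34753) - 10978*1/126 = -39508/34753 - 5489/63 = -193248221/2189439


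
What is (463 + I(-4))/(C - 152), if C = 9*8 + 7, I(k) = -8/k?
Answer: -465/73 ≈ -6.3699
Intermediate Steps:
C = 79 (C = 72 + 7 = 79)
(463 + I(-4))/(C - 152) = (463 - 8/(-4))/(79 - 152) = (463 - 8*(-¼))/(-73) = (463 + 2)*(-1/73) = 465*(-1/73) = -465/73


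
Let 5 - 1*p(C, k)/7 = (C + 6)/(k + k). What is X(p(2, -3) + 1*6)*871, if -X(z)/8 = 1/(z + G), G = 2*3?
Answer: -1608/13 ≈ -123.69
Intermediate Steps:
G = 6
p(C, k) = 35 - 7*(6 + C)/(2*k) (p(C, k) = 35 - 7*(C + 6)/(k + k) = 35 - 7*(6 + C)/(2*k))
X(z) = -8/(6 + z) (X(z) = -8/(z + 6) = -8/(6 + z))
X(p(2, -3) + 1*6)*871 = -8/(6 + ((7/2)*(-6 - 1*2 + 10*(-3))/(-3) + 1*6))*871 = -8/(6 + ((7/2)*(-⅓)*(-6 - 2 - 30) + 6))*871 = -8/(6 + ((7/2)*(-⅓)*(-38) + 6))*871 = -8/(6 + (133/3 + 6))*871 = -8/(6 + 151/3)*871 = -8/169/3*871 = -8*3/169*871 = -24/169*871 = -1608/13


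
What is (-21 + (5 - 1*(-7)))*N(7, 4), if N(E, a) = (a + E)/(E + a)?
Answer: -9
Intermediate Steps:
N(E, a) = 1 (N(E, a) = (E + a)/(E + a) = 1)
(-21 + (5 - 1*(-7)))*N(7, 4) = (-21 + (5 - 1*(-7)))*1 = (-21 + (5 + 7))*1 = (-21 + 12)*1 = -9*1 = -9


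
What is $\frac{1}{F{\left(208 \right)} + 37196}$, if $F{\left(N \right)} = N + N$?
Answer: $\frac{1}{37612} \approx 2.6587 \cdot 10^{-5}$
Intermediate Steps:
$F{\left(N \right)} = 2 N$
$\frac{1}{F{\left(208 \right)} + 37196} = \frac{1}{2 \cdot 208 + 37196} = \frac{1}{416 + 37196} = \frac{1}{37612}$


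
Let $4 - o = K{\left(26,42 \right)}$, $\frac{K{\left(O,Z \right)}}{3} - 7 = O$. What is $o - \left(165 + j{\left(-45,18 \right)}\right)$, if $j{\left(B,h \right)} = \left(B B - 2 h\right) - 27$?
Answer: $-2222$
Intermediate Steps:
$K{\left(O,Z \right)} = 21 + 3 O$
$j{\left(B,h \right)} = -27 + B^{2} - 2 h$ ($j{\left(B,h \right)} = \left(B^{2} - 2 h\right) - 27 = -27 + B^{2} - 2 h$)
$o = -95$ ($o = 4 - \left(21 + 3 \cdot 26\right) = 4 - \left(21 + 78\right) = 4 - 99 = -95$)
$o - \left(165 + j{\left(-45,18 \right)}\right) = -95 - \left(2163 - 36\right) = -95 - 2127 = -2222$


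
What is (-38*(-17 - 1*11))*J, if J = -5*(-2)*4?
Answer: 42560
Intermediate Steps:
J = 40 (J = 10*4 = 40)
(-38*(-17 - 1*11))*J = -38*(-17 - 1*11)*40 = -38*(-17 - 11)*40 = -38*(-28)*40 = 1064*40 = 42560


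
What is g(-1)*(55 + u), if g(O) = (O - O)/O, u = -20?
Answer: 0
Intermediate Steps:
g(O) = 0 (g(O) = 0/O = 0)
g(-1)*(55 + u) = 0*(55 - 20) = 0*35 = 0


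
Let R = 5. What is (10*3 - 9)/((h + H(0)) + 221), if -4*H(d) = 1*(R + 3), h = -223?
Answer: -21/4 ≈ -5.2500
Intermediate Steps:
H(d) = -2 (H(d) = -(5 + 3)/4 = -8/4 = -¼*8 = -2)
(10*3 - 9)/((h + H(0)) + 221) = (10*3 - 9)/((-223 - 2) + 221) = (30 - 9)/(-225 + 221) = 21/(-4) = 21*(-¼) = -21/4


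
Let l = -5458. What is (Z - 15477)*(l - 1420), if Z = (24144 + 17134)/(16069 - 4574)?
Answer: 64387794994/605 ≈ 1.0643e+8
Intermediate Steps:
Z = 41278/11495 ≈ 3.5910
(Z - 15477)*(l - 1420) = (41278/11495 - 15477)*(-5458 - 1420) = -177866837/11495*(-6878) = 64387794994/605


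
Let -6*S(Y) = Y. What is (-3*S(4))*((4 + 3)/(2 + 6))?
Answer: 7/4 ≈ 1.7500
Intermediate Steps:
S(Y) = -Y/6
(-3*S(4))*((4 + 3)/(2 + 6)) = (-(-1)*4/2)*((4 + 3)/(2 + 6)) = (-3*(-⅔))*(7/8) = 2*(7*(⅛)) = 2*(7/8) = 7/4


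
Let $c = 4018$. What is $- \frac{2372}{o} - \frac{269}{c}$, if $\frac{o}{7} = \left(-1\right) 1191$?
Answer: $\frac{1041149}{4785438} \approx 0.21757$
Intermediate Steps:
$o = -8337$ ($o = 7 \left(\left(-1\right) 1191\right) = 7 \left(-1191\right) = -8337$)
$- \frac{2372}{o} - \frac{269}{c} = - \frac{2372}{-8337} - \frac{269}{4018} = \left(-2372\right) \left(- \frac{1}{8337}\right) - \frac{269}{4018} = \frac{2372}{8337} - \frac{269}{4018} = \frac{1041149}{4785438}$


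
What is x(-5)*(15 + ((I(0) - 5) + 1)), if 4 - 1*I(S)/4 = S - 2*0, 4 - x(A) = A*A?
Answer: -567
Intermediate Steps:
x(A) = 4 - A**2 (x(A) = 4 - A*A = 4 - A**2)
I(S) = 16 - 4*S (I(S) = 16 - 4*(S - 2*0) = 16 - 4*(S + 0) = 16 - 4*S)
x(-5)*(15 + ((I(0) - 5) + 1)) = (4 - 1*(-5)**2)*(15 + (((16 - 4*0) - 5) + 1)) = (4 - 1*25)*(15 + (((16 + 0) - 5) + 1)) = (4 - 25)*(15 + ((16 - 5) + 1)) = -21*(15 + (11 + 1)) = -21*(15 + 12) = -21*27 = -567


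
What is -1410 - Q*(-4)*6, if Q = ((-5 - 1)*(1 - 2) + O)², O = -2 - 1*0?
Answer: -1026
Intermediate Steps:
O = -2 (O = -2 + 0 = -2)
Q = 16 (Q = ((-5 - 1)*(1 - 2) - 2)² = (-6*(-1) - 2)² = (6 - 2)² = 4² = 16)
-1410 - Q*(-4)*6 = -1410 - 16*(-4)*6 = -1410 - (-64)*6 = -1410 - 1*(-384) = -1410 + 384 = -1026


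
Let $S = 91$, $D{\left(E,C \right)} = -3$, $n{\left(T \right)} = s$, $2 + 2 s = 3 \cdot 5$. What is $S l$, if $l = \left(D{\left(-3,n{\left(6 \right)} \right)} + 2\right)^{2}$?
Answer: $91$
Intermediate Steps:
$s = \frac{13}{2}$ ($s = -1 + \frac{3 \cdot 5}{2} = -1 + \frac{1}{2} \cdot 15 = -1 + \frac{15}{2} = \frac{13}{2} \approx 6.5$)
$n{\left(T \right)} = \frac{13}{2}$
$l = 1$ ($l = \left(-3 + 2\right)^{2} = \left(-1\right)^{2} = 1$)
$S l = 91 \cdot 1 = 91$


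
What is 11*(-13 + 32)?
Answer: 209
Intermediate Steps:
11*(-13 + 32) = 11*19 = 209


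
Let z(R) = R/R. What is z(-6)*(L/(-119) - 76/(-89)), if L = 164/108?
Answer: 240539/285957 ≈ 0.84117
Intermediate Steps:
L = 41/27 (L = 164*(1/108) = 41/27 ≈ 1.5185)
z(R) = 1
z(-6)*(L/(-119) - 76/(-89)) = 1*((41/27)/(-119) - 76/(-89)) = 1*((41/27)*(-1/119) - 76*(-1/89)) = 1*(-41/3213 + 76/89) = 1*(240539/285957) = 240539/285957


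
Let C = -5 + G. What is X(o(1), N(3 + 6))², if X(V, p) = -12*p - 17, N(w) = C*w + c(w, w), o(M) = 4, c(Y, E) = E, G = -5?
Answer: 912025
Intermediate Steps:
C = -10 (C = -5 - 5 = -10)
N(w) = -9*w (N(w) = -10*w + w = -9*w)
X(V, p) = -17 - 12*p
X(o(1), N(3 + 6))² = (-17 - (-108)*(3 + 6))² = (-17 - (-108)*9)² = (-17 - 12*(-81))² = (-17 + 972)² = 955² = 912025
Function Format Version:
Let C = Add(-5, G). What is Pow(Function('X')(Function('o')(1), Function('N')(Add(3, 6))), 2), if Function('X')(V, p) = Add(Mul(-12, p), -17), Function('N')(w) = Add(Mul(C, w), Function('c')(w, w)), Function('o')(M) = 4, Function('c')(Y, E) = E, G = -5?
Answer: 912025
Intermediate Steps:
C = -10 (C = Add(-5, -5) = -10)
Function('N')(w) = Mul(-9, w) (Function('N')(w) = Add(Mul(-10, w), w) = Mul(-9, w))
Function('X')(V, p) = Add(-17, Mul(-12, p))
Pow(Function('X')(Function('o')(1), Function('N')(Add(3, 6))), 2) = Pow(Add(-17, Mul(-12, Mul(-9, Add(3, 6)))), 2) = Pow(Add(-17, Mul(-12, Mul(-9, 9))), 2) = Pow(Add(-17, Mul(-12, -81)), 2) = Pow(Add(-17, 972), 2) = Pow(955, 2) = 912025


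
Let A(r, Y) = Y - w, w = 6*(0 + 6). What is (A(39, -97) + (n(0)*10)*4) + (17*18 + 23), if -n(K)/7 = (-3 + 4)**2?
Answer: -84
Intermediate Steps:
w = 36 (w = 6*6 = 36)
A(r, Y) = -36 + Y (A(r, Y) = Y - 1*36 = Y - 36 = -36 + Y)
n(K) = -7 (n(K) = -7*(-3 + 4)**2 = -7*1**2 = -7*1 = -7)
(A(39, -97) + (n(0)*10)*4) + (17*18 + 23) = ((-36 - 97) - 7*10*4) + (17*18 + 23) = (-133 - 70*4) + (306 + 23) = (-133 - 280) + 329 = -413 + 329 = -84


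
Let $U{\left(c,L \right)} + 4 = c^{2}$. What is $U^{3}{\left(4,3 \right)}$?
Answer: $1728$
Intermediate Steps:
$U{\left(c,L \right)} = -4 + c^{2}$
$U^{3}{\left(4,3 \right)} = \left(-4 + 4^{2}\right)^{3} = \left(-4 + 16\right)^{3} = 12^{3} = 1728$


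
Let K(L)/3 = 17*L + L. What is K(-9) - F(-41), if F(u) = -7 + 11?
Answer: -490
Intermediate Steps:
K(L) = 54*L (K(L) = 3*(17*L + L) = 3*(18*L) = 54*L)
F(u) = 4
K(-9) - F(-41) = 54*(-9) - 1*4 = -486 - 4 = -490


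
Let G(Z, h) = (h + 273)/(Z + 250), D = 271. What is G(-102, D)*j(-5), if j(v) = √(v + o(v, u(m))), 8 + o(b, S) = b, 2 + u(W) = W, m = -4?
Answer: 408*I*√2/37 ≈ 15.595*I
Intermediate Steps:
u(W) = -2 + W
o(b, S) = -8 + b
G(Z, h) = (273 + h)/(250 + Z)
j(v) = √(-8 + 2*v) (j(v) = √(v + (-8 + v)) = √(-8 + 2*v))
G(-102, D)*j(-5) = ((273 + 271)/(250 - 102))*√(-8 + 2*(-5)) = (544/148)*√(-8 - 10) = ((1/148)*544)*√(-18) = 136*(3*I*√2)/37 = 408*I*√2/37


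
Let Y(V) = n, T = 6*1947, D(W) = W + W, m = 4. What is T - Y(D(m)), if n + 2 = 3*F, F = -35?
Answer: 11789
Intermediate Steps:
D(W) = 2*W
T = 11682
n = -107 (n = -2 + 3*(-35) = -2 - 105 = -107)
Y(V) = -107
T - Y(D(m)) = 11682 - 1*(-107) = 11682 + 107 = 11789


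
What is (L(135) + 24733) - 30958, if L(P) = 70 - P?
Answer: -6290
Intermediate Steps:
(L(135) + 24733) - 30958 = ((70 - 1*135) + 24733) - 30958 = ((70 - 135) + 24733) - 30958 = (-65 + 24733) - 30958 = 24668 - 30958 = -6290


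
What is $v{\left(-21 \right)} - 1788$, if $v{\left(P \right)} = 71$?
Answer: $-1717$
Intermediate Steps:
$v{\left(-21 \right)} - 1788 = 71 - 1788 = -1717$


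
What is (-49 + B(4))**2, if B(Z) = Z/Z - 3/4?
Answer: 38025/16 ≈ 2376.6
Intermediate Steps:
B(Z) = 1/4 (B(Z) = 1 - 3*1/4 = 1 - 3/4 = 1/4)
(-49 + B(4))**2 = (-49 + 1/4)**2 = (-195/4)**2 = 38025/16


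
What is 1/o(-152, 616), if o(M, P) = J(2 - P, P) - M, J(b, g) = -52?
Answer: 1/100 ≈ 0.010000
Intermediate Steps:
o(M, P) = -52 - M
1/o(-152, 616) = 1/(-52 - 1*(-152)) = 1/(-52 + 152) = 1/100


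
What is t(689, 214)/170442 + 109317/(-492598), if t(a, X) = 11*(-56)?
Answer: -9467824241/41979694158 ≈ -0.22553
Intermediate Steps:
t(a, X) = -616
t(689, 214)/170442 + 109317/(-492598) = -616/170442 + 109317/(-492598) = -616*1/170442 + 109317*(-1/492598) = -308/85221 - 109317/492598 = -9467824241/41979694158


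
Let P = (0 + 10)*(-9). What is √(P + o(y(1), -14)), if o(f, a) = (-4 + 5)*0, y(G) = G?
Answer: 3*I*√10 ≈ 9.4868*I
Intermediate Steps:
o(f, a) = 0 (o(f, a) = 1*0 = 0)
P = -90 (P = 10*(-9) = -90)
√(P + o(y(1), -14)) = √(-90 + 0) = √(-90) = 3*I*√10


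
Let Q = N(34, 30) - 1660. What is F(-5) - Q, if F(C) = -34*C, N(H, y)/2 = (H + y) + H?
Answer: 1634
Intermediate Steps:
N(H, y) = 2*y + 4*H (N(H, y) = 2*((H + y) + H) = 2*(y + 2*H) = 2*y + 4*H)
Q = -1464 (Q = (2*30 + 4*34) - 1660 = (60 + 136) - 1660 = 196 - 1660 = -1464)
F(-5) - Q = -34*(-5) - 1*(-1464) = 170 + 1464 = 1634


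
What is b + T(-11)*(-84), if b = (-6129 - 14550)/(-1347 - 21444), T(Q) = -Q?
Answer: -7012735/7597 ≈ -923.09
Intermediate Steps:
b = 6893/7597 (b = -20679/(-22791) = -20679*(-1/22791) = 6893/7597 ≈ 0.90733)
b + T(-11)*(-84) = 6893/7597 - 1*(-11)*(-84) = 6893/7597 + 11*(-84) = 6893/7597 - 924 = -7012735/7597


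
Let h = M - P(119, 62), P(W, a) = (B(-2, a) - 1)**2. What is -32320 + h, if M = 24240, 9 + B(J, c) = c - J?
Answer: -10996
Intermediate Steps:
B(J, c) = -9 + c - J (B(J, c) = -9 + (c - J) = -9 + c - J)
P(W, a) = (-8 + a)**2 (P(W, a) = ((-9 + a - 1*(-2)) - 1)**2 = ((-9 + a + 2) - 1)**2 = ((-7 + a) - 1)**2 = (-8 + a)**2)
h = 21324 (h = 24240 - (-8 + 62)**2 = 24240 - 1*54**2 = 24240 - 1*2916 = 24240 - 2916 = 21324)
-32320 + h = -32320 + 21324 = -10996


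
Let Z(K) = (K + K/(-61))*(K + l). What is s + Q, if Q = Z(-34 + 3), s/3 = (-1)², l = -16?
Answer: 87603/61 ≈ 1436.1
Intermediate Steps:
s = 3 (s = 3*(-1)² = 3*1 = 3)
Z(K) = 60*K*(-16 + K)/61 (Z(K) = (K + K/(-61))*(K - 16) = (K + K*(-1/61))*(-16 + K) = (K - K/61)*(-16 + K) = (60*K/61)*(-16 + K) = 60*K*(-16 + K)/61)
Q = 87420/61 (Q = 60*(-34 + 3)*(-16 + (-34 + 3))/61 = (60/61)*(-31)*(-16 - 31) = (60/61)*(-31)*(-47) = 87420/61 ≈ 1433.1)
s + Q = 3 + 87420/61 = 87603/61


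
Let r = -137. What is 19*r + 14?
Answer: -2589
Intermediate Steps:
19*r + 14 = 19*(-137) + 14 = -2603 + 14 = -2589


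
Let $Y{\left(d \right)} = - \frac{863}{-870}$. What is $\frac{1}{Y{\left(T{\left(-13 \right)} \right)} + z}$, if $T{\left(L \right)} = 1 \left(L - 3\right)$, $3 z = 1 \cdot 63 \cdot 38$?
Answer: $\frac{870}{695123} \approx 0.0012516$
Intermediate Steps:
$z = 798$ ($z = \frac{1 \cdot 63 \cdot 38}{3} = \frac{63 \cdot 38}{3} = \frac{1}{3} \cdot 2394 = 798$)
$T{\left(L \right)} = -3 + L$ ($T{\left(L \right)} = 1 \left(-3 + L\right) = -3 + L$)
$Y{\left(d \right)} = \frac{863}{870}$ ($Y{\left(d \right)} = \left(-863\right) \left(- \frac{1}{870}\right) = \frac{863}{870}$)
$\frac{1}{Y{\left(T{\left(-13 \right)} \right)} + z} = \frac{1}{\frac{863}{870} + 798} = \frac{1}{\frac{695123}{870}} = \frac{870}{695123}$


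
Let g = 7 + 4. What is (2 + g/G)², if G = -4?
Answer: 9/16 ≈ 0.56250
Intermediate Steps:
g = 11
(2 + g/G)² = (2 + 11/(-4))² = (2 + 11*(-¼))² = (2 - 11/4)² = (-¾)² = 9/16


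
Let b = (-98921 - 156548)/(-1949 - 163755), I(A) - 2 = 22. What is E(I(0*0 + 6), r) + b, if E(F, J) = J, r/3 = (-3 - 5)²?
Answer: 32070637/165704 ≈ 193.54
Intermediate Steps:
I(A) = 24 (I(A) = 2 + 22 = 24)
r = 192 (r = 3*(-3 - 5)² = 3*(-8)² = 3*64 = 192)
b = 255469/165704 (b = -255469/(-165704) = -255469*(-1/165704) = 255469/165704 ≈ 1.5417)
E(I(0*0 + 6), r) + b = 192 + 255469/165704 = 32070637/165704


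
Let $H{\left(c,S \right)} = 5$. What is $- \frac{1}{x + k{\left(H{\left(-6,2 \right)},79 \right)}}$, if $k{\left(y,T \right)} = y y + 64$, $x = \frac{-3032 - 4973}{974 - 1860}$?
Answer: $- \frac{886}{86859} \approx -0.0102$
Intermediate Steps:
$x = \frac{8005}{886}$ ($x = - \frac{8005}{-886} = \left(-8005\right) \left(- \frac{1}{886}\right) = \frac{8005}{886} \approx 9.035$)
$k{\left(y,T \right)} = 64 + y^{2}$ ($k{\left(y,T \right)} = y^{2} + 64 = 64 + y^{2}$)
$- \frac{1}{x + k{\left(H{\left(-6,2 \right)},79 \right)}} = - \frac{1}{\frac{8005}{886} + \left(64 + 5^{2}\right)} = - \frac{1}{\frac{8005}{886} + \left(64 + 25\right)} = - \frac{1}{\frac{8005}{886} + 89} = - \frac{1}{\frac{86859}{886}} = \left(-1\right) \frac{886}{86859} = - \frac{886}{86859}$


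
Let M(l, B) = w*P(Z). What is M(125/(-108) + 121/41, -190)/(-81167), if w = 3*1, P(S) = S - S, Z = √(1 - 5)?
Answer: 0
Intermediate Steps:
Z = 2*I (Z = √(-4) = 2*I ≈ 2.0*I)
P(S) = 0
w = 3
M(l, B) = 0 (M(l, B) = 3*0 = 0)
M(125/(-108) + 121/41, -190)/(-81167) = 0/(-81167) = 0*(-1/81167) = 0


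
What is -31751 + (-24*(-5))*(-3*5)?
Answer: -33551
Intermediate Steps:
-31751 + (-24*(-5))*(-3*5) = -31751 + 120*(-15) = -31751 - 1800 = -33551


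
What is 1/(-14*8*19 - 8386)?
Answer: -1/10514 ≈ -9.5111e-5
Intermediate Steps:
1/(-14*8*19 - 8386) = 1/(-112*19 - 8386) = 1/(-2128 - 8386) = 1/(-10514) = -1/10514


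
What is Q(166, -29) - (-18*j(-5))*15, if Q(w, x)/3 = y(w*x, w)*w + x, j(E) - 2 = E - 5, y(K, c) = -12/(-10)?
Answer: -8247/5 ≈ -1649.4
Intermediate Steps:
y(K, c) = 6/5 (y(K, c) = -12*(-⅒) = 6/5)
j(E) = -3 + E (j(E) = 2 + (E - 5) = 2 + (-5 + E) = -3 + E)
Q(w, x) = 3*x + 18*w/5 (Q(w, x) = 3*(6*w/5 + x) = 3*(x + 6*w/5) = 3*x + 18*w/5)
Q(166, -29) - (-18*j(-5))*15 = (3*(-29) + (18/5)*166) - (-18*(-3 - 5))*15 = (-87 + 2988/5) - (-18*(-8))*15 = 2553/5 - 144*15 = 2553/5 - 1*2160 = 2553/5 - 2160 = -8247/5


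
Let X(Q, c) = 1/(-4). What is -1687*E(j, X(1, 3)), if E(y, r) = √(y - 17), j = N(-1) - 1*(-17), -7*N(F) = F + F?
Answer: -241*√14 ≈ -901.74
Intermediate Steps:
N(F) = -2*F/7 (N(F) = -(F + F)/7 = -2*F/7)
X(Q, c) = -¼
j = 121/7 (j = -2/7*(-1) - 1*(-17) = 2/7 + 17 = 121/7 ≈ 17.286)
E(y, r) = √(-17 + y)
-1687*E(j, X(1, 3)) = -1687*√(-17 + 121/7) = -241*√14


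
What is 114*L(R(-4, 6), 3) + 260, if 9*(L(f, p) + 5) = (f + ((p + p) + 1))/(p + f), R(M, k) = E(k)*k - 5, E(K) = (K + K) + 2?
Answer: -36496/123 ≈ -296.72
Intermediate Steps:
E(K) = 2 + 2*K (E(K) = 2*K + 2 = 2 + 2*K)
R(M, k) = -5 + k*(2 + 2*k) (R(M, k) = (2 + 2*k)*k - 5 = k*(2 + 2*k) - 5 = -5 + k*(2 + 2*k))
L(f, p) = -5 + (1 + f + 2*p)/(9*(f + p)) (L(f, p) = -5 + ((f + ((p + p) + 1))/(p + f))/9 = -5 + ((f + (2*p + 1))/(f + p))/9 = -5 + ((f + (1 + 2*p))/(f + p))/9 = -5 + ((1 + f + 2*p)/(f + p))/9 = -5 + (1 + f + 2*p)/(9*(f + p)))
114*L(R(-4, 6), 3) + 260 = 114*((1 - 44*(-5 + 2*6*(1 + 6)) - 43*3)/(9*((-5 + 2*6*(1 + 6)) + 3))) + 260 = 114*((1 - 44*(-5 + 2*6*7) - 129)/(9*((-5 + 2*6*7) + 3))) + 260 = 114*((1 - 44*(-5 + 84) - 129)/(9*((-5 + 84) + 3))) + 260 = 114*((1 - 44*79 - 129)/(9*(79 + 3))) + 260 = 114*((⅑)*(1 - 3476 - 129)/82) + 260 = 114*((⅑)*(1/82)*(-3604)) + 260 = 114*(-1802/369) + 260 = -68476/123 + 260 = -36496/123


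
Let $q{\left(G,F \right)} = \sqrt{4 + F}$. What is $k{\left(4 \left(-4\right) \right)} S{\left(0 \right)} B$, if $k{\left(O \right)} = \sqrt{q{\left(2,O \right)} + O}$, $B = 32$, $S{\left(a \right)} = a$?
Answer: $0$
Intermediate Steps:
$k{\left(O \right)} = \sqrt{O + \sqrt{4 + O}}$ ($k{\left(O \right)} = \sqrt{\sqrt{4 + O} + O} = \sqrt{O + \sqrt{4 + O}}$)
$k{\left(4 \left(-4\right) \right)} S{\left(0 \right)} B = \sqrt{4 \left(-4\right) + \sqrt{4 + 4 \left(-4\right)}} 0 \cdot 32 = \sqrt{-16 + \sqrt{4 - 16}} \cdot 0 \cdot 32 = \sqrt{-16 + \sqrt{-12}} \cdot 0 \cdot 32 = \sqrt{-16 + 2 i \sqrt{3}} \cdot 0 \cdot 32 = 0 \cdot 32 = 0$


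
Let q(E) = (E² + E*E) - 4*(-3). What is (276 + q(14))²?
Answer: 462400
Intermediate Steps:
q(E) = 12 + 2*E² (q(E) = (E² + E²) + 12 = 2*E² + 12 = 12 + 2*E²)
(276 + q(14))² = (276 + (12 + 2*14²))² = (276 + (12 + 2*196))² = (276 + (12 + 392))² = (276 + 404)² = 680² = 462400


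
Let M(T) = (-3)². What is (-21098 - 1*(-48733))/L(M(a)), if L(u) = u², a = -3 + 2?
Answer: 27635/81 ≈ 341.17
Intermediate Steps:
a = -1
M(T) = 9
(-21098 - 1*(-48733))/L(M(a)) = (-21098 - 1*(-48733))/(9²) = (-21098 + 48733)/81 = 27635*(1/81) = 27635/81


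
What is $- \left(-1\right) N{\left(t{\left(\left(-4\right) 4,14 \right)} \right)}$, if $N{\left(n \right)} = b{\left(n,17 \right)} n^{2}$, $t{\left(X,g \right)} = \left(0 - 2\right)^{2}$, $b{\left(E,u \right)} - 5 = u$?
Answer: $352$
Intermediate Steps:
$b{\left(E,u \right)} = 5 + u$
$t{\left(X,g \right)} = 4$ ($t{\left(X,g \right)} = \left(-2\right)^{2} = 4$)
$N{\left(n \right)} = 22 n^{2}$ ($N{\left(n \right)} = \left(5 + 17\right) n^{2} = 22 n^{2}$)
$- \left(-1\right) N{\left(t{\left(\left(-4\right) 4,14 \right)} \right)} = - \left(-1\right) 22 \cdot 4^{2} = - \left(-1\right) 22 \cdot 16 = - \left(-1\right) 352 = \left(-1\right) \left(-352\right) = 352$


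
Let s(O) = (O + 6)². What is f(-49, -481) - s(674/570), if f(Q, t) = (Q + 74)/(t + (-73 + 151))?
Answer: -1690684852/32733675 ≈ -51.650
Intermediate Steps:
s(O) = (6 + O)²
f(Q, t) = (74 + Q)/(78 + t) (f(Q, t) = (74 + Q)/(t + 78) = (74 + Q)/(78 + t))
f(-49, -481) - s(674/570) = (74 - 49)/(78 - 481) - (6 + 674/570)² = 25/(-403) - (6 + 674*(1/570))² = -1/403*25 - (6 + 337/285)² = -25/403 - (2047/285)² = -25/403 - 1*4190209/81225 = -25/403 - 4190209/81225 = -1690684852/32733675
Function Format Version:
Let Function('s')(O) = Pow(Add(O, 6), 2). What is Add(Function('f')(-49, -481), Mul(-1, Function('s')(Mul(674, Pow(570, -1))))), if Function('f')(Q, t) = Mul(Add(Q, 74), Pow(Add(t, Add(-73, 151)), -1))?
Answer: Rational(-1690684852, 32733675) ≈ -51.650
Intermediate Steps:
Function('s')(O) = Pow(Add(6, O), 2)
Function('f')(Q, t) = Mul(Pow(Add(78, t), -1), Add(74, Q)) (Function('f')(Q, t) = Mul(Add(74, Q), Pow(Add(t, 78), -1)) = Mul(Add(74, Q), Pow(Add(78, t), -1)) = Mul(Pow(Add(78, t), -1), Add(74, Q)))
Add(Function('f')(-49, -481), Mul(-1, Function('s')(Mul(674, Pow(570, -1))))) = Add(Mul(Pow(Add(78, -481), -1), Add(74, -49)), Mul(-1, Pow(Add(6, Mul(674, Pow(570, -1))), 2))) = Add(Mul(Pow(-403, -1), 25), Mul(-1, Pow(Add(6, Mul(674, Rational(1, 570))), 2))) = Add(Mul(Rational(-1, 403), 25), Mul(-1, Pow(Add(6, Rational(337, 285)), 2))) = Add(Rational(-25, 403), Mul(-1, Pow(Rational(2047, 285), 2))) = Add(Rational(-25, 403), Mul(-1, Rational(4190209, 81225))) = Add(Rational(-25, 403), Rational(-4190209, 81225)) = Rational(-1690684852, 32733675)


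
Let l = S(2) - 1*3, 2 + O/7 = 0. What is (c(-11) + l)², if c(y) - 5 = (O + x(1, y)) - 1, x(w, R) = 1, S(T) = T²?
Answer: 64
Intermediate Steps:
O = -14 (O = -14 + 7*0 = -14 + 0 = -14)
c(y) = -9 (c(y) = 5 + ((-14 + 1) - 1) = 5 + (-13 - 1) = 5 - 14 = -9)
l = 1 (l = 2² - 1*3 = 4 - 3 = 1)
(c(-11) + l)² = (-9 + 1)² = (-8)² = 64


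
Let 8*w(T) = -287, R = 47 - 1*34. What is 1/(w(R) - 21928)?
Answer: -8/175711 ≈ -4.5529e-5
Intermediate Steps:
R = 13 (R = 47 - 34 = 13)
w(T) = -287/8 (w(T) = (1/8)*(-287) = -287/8)
1/(w(R) - 21928) = 1/(-287/8 - 21928) = 1/(-175711/8) = -8/175711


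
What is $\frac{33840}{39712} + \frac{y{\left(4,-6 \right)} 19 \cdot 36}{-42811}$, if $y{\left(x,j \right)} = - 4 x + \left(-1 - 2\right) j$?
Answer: $\frac{87149889}{106256902} \approx 0.82018$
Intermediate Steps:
$y{\left(x,j \right)} = - 4 x - 3 j$
$\frac{33840}{39712} + \frac{y{\left(4,-6 \right)} 19 \cdot 36}{-42811} = \frac{33840}{39712} + \frac{\left(\left(-4\right) 4 - -18\right) 19 \cdot 36}{-42811} = 33840 \cdot \frac{1}{39712} + \left(-16 + 18\right) 19 \cdot 36 \left(- \frac{1}{42811}\right) = \frac{2115}{2482} + 2 \cdot 19 \cdot 36 \left(- \frac{1}{42811}\right) = \frac{2115}{2482} + 38 \cdot 36 \left(- \frac{1}{42811}\right) = \frac{2115}{2482} + 1368 \left(- \frac{1}{42811}\right) = \frac{2115}{2482} - \frac{1368}{42811} = \frac{87149889}{106256902}$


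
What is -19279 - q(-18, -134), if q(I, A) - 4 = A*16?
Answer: -17139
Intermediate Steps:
q(I, A) = 4 + 16*A (q(I, A) = 4 + A*16 = 4 + 16*A)
-19279 - q(-18, -134) = -19279 - (4 + 16*(-134)) = -19279 - (4 - 2144) = -19279 - 1*(-2140) = -19279 + 2140 = -17139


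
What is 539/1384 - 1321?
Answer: -1827725/1384 ≈ -1320.6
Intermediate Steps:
539/1384 - 1321 = -1827725/1384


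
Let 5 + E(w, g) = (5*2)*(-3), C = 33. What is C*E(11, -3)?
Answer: -1155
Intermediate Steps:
E(w, g) = -35 (E(w, g) = -5 + (5*2)*(-3) = -5 + 10*(-3) = -5 - 30 = -35)
C*E(11, -3) = 33*(-35) = -1155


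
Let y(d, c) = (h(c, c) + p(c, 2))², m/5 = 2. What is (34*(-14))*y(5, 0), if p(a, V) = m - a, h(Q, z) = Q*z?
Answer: -47600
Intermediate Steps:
m = 10 (m = 5*2 = 10)
p(a, V) = 10 - a
y(d, c) = (10 + c² - c)² (y(d, c) = (c*c + (10 - c))² = (c² + (10 - c))² = (10 + c² - c)²)
(34*(-14))*y(5, 0) = (34*(-14))*(10 + 0² - 1*0)² = -476*(10 + 0 + 0)² = -476*10² = -476*100 = -47600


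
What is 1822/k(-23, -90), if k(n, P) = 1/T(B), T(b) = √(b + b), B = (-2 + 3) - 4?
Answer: 1822*I*√6 ≈ 4463.0*I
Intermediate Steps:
B = -3 (B = 1 - 4 = -3)
T(b) = √2*√b (T(b) = √(2*b) = √2*√b)
k(n, P) = -I*√6/6 (k(n, P) = 1/(√2*√(-3)) = 1/(√2*(I*√3)) = 1/(I*√6) = -I*√6/6)
1822/k(-23, -90) = 1822/((-I*√6/6)) = 1822*(I*√6) = 1822*I*√6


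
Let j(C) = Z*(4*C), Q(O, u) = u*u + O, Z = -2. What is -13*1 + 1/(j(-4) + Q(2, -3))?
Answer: -558/43 ≈ -12.977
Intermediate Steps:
Q(O, u) = O + u**2 (Q(O, u) = u**2 + O = O + u**2)
j(C) = -8*C
-13*1 + 1/(j(-4) + Q(2, -3)) = -13*1 + 1/(-8*(-4) + (2 + (-3)**2)) = -13 + 1/(32 + (2 + 9)) = -13 + 1/(32 + 11) = -13 + 1/43 = -558/43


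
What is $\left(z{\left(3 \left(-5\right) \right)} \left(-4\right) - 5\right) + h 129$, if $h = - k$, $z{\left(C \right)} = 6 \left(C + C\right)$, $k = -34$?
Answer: $5101$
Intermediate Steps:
$z{\left(C \right)} = 12 C$ ($z{\left(C \right)} = 6 \cdot 2 C = 12 C$)
$h = 34$ ($h = \left(-1\right) \left(-34\right) = 34$)
$\left(z{\left(3 \left(-5\right) \right)} \left(-4\right) - 5\right) + h 129 = \left(12 \cdot 3 \left(-5\right) \left(-4\right) - 5\right) + 34 \cdot 129 = \left(12 \left(-15\right) \left(-4\right) - 5\right) + 4386 = \left(\left(-180\right) \left(-4\right) - 5\right) + 4386 = \left(720 - 5\right) + 4386 = 715 + 4386 = 5101$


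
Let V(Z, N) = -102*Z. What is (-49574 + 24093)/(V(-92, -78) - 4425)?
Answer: -25481/4959 ≈ -5.1383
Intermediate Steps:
(-49574 + 24093)/(V(-92, -78) - 4425) = (-49574 + 24093)/(-102*(-92) - 4425) = -25481/(9384 - 4425) = -25481/4959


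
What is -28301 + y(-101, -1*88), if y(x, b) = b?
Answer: -28389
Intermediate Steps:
-28301 + y(-101, -1*88) = -28301 - 1*88 = -28301 - 88 = -28389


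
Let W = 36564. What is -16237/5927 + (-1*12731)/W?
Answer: -669146305/216714828 ≈ -3.0877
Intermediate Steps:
-16237/5927 + (-1*12731)/W = -16237/5927 - 1*12731/36564 = -16237*1/5927 - 12731*1/36564 = -16237/5927 - 12731/36564 = -669146305/216714828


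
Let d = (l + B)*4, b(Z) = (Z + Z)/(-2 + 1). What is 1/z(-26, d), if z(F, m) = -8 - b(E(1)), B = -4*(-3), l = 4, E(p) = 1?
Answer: -1/6 ≈ -0.16667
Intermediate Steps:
b(Z) = -2*Z (b(Z) = (2*Z)/(-1) = (2*Z)*(-1) = -2*Z)
B = 12
d = 64 (d = (4 + 12)*4 = 16*4 = 64)
z(F, m) = -6 (z(F, m) = -8 - (-2) = -8 - 1*(-2) = -8 + 2 = -6)
1/z(-26, d) = 1/(-6) = -1/6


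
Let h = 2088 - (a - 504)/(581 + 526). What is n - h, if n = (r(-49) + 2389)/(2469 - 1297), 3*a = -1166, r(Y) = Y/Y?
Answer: -4061070041/1946106 ≈ -2086.8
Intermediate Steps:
r(Y) = 1
a = -1166/3 (a = (⅓)*(-1166) = -1166/3 ≈ -388.67)
n = 1195/586 (n = (1 + 2389)/(2469 - 1297) = 2390/1172 = 2390*(1/1172) = 1195/586 ≈ 2.0392)
h = 6936926/3321 (h = 2088 - (-1166/3 - 504)/(581 + 526) = 2088 - (-2678)/(3*1107) = 2088 - 1*(-2678/3321) = 2088 + 2678/3321 = 6936926/3321 ≈ 2088.8)
n - h = 1195/586 - 1*6936926/3321 = 1195/586 - 6936926/3321 = -4061070041/1946106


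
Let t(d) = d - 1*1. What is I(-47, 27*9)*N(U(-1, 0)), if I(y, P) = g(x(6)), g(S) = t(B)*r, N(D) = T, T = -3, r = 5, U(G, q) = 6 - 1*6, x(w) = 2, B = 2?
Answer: -15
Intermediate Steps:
U(G, q) = 0 (U(G, q) = 6 - 6 = 0)
t(d) = -1 + d (t(d) = d - 1 = -1 + d)
N(D) = -3
g(S) = 5 (g(S) = (-1 + 2)*5 = 1*5 = 5)
I(y, P) = 5
I(-47, 27*9)*N(U(-1, 0)) = 5*(-3) = -15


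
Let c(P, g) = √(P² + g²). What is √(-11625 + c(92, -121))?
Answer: √(-11625 + √23105) ≈ 107.11*I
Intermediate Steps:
√(-11625 + c(92, -121)) = √(-11625 + √(92² + (-121)²)) = √(-11625 + √(8464 + 14641)) = √(-11625 + √23105)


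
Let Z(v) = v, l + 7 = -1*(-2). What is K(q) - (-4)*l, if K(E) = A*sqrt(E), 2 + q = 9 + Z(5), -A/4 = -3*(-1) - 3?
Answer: -20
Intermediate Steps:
l = -5 (l = -7 - 1*(-2) = -7 + 2 = -5)
A = 0 (A = -4*(-3*(-1) - 3) = -4*(3 - 3) = -4*0 = 0)
q = 12 (q = -2 + (9 + 5) = -2 + 14 = 12)
K(E) = 0 (K(E) = 0*sqrt(E) = 0)
K(q) - (-4)*l = 0 - (-4)*(-5) = 0 - 1*20 = 0 - 20 = -20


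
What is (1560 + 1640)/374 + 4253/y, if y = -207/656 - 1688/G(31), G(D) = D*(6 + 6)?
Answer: -48046600688/55367521 ≈ -867.78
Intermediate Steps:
G(D) = 12*D (G(D) = D*12 = 12*D)
y = -296083/61008 (y = -207/656 - 1688/(12*31) = -207*1/656 - 1688/372 = -207/656 - 1688*1/372 = -207/656 - 422/93 = -296083/61008 ≈ -4.8532)
(1560 + 1640)/374 + 4253/y = (1560 + 1640)/374 + 4253/(-296083/61008) = 3200*(1/374) + 4253*(-61008/296083) = 1600/187 - 259467024/296083 = -48046600688/55367521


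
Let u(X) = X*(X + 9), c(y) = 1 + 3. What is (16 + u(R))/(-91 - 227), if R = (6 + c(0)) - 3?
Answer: -64/159 ≈ -0.40252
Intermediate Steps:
c(y) = 4
R = 7 (R = (6 + 4) - 3 = 10 - 3 = 7)
u(X) = X*(9 + X)
(16 + u(R))/(-91 - 227) = (16 + 7*(9 + 7))/(-91 - 227) = (16 + 7*16)/(-318) = (16 + 112)*(-1/318) = 128*(-1/318) = -64/159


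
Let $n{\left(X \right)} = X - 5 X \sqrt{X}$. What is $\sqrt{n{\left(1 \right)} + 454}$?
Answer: $15 \sqrt{2} \approx 21.213$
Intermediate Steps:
$n{\left(X \right)} = X - 5 X^{\frac{3}{2}}$
$\sqrt{n{\left(1 \right)} + 454} = \sqrt{\left(1 - 5 \cdot 1^{\frac{3}{2}}\right) + 454} = \sqrt{\left(1 - 5\right) + 454} = \sqrt{-4 + 454} = \sqrt{450} = 15 \sqrt{2}$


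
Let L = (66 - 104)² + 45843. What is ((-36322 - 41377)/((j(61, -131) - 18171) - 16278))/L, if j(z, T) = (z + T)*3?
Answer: 77699/1638920133 ≈ 4.7409e-5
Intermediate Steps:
j(z, T) = 3*T + 3*z (j(z, T) = (T + z)*3 = 3*T + 3*z)
L = 47287 (L = (-38)² + 45843 = 1444 + 45843 = 47287)
((-36322 - 41377)/((j(61, -131) - 18171) - 16278))/L = ((-36322 - 41377)/(((3*(-131) + 3*61) - 18171) - 16278))/47287 = -77699/(((-393 + 183) - 18171) - 16278)*(1/47287) = -77699/((-210 - 18171) - 16278)*(1/47287) = -77699/(-18381 - 16278)*(1/47287) = -77699/(-34659)*(1/47287) = -77699*(-1/34659)*(1/47287) = (77699/34659)*(1/47287) = 77699/1638920133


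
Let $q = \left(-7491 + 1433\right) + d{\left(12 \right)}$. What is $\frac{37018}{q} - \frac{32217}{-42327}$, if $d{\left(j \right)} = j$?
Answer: $- \frac{228679484}{42651507} \approx -5.3616$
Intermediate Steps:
$q = -6046$ ($q = \left(-7491 + 1433\right) + 12 = -6058 + 12 = -6046$)
$\frac{37018}{q} - \frac{32217}{-42327} = \frac{37018}{-6046} - \frac{32217}{-42327} = 37018 \left(- \frac{1}{6046}\right) - - \frac{10739}{14109} = - \frac{18509}{3023} + \frac{10739}{14109} = - \frac{228679484}{42651507}$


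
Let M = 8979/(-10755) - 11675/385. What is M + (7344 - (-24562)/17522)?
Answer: 17688984647129/2418430245 ≈ 7314.2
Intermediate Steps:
M = -8601436/276045 (M = 8979*(-1/10755) - 11675*1/385 = -2993/3585 - 2335/77 = -8601436/276045 ≈ -31.160)
M + (7344 - (-24562)/17522) = -8601436/276045 + (7344 - (-24562)/17522) = -8601436/276045 + (7344 - 1*(-12281/8761)) = -8601436/276045 + (7344 + 12281/8761) = -8601436/276045 + 64353065/8761 = 17688984647129/2418430245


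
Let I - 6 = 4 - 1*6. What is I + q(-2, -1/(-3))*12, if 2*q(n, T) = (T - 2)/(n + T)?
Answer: 10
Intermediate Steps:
q(n, T) = (-2 + T)/(2*(T + n)) (q(n, T) = ((T - 2)/(n + T))/2 = ((-2 + T)/(T + n))/2 = (-2 + T)/(2*(T + n)))
I = 4 (I = 6 + (4 - 1*6) = 6 + (4 - 6) = 6 - 2 = 4)
I + q(-2, -1/(-3))*12 = 4 + ((-1 + (-1/(-3))/2)/(-1/(-3) - 2))*12 = 4 + ((-1 + (-1*(-1/3))/2)/(-1*(-1/3) - 2))*12 = 4 + ((-1 + (1/2)*(1/3))/(1/3 - 2))*12 = 4 + ((-1 + 1/6)/(-5/3))*12 = 4 - 3/5*(-5/6)*12 = 4 + (1/2)*12 = 4 + 6 = 10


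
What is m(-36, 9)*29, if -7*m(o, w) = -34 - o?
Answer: -58/7 ≈ -8.2857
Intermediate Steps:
m(o, w) = 34/7 + o/7 (m(o, w) = -(-34 - o)/7 = 34/7 + o/7)
m(-36, 9)*29 = (34/7 + (⅐)*(-36))*29 = (34/7 - 36/7)*29 = -2/7*29 = -58/7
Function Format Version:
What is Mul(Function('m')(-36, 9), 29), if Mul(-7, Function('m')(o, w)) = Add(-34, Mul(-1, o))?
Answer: Rational(-58, 7) ≈ -8.2857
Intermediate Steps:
Function('m')(o, w) = Add(Rational(34, 7), Mul(Rational(1, 7), o)) (Function('m')(o, w) = Mul(Rational(-1, 7), Add(-34, Mul(-1, o))) = Add(Rational(34, 7), Mul(Rational(1, 7), o)))
Mul(Function('m')(-36, 9), 29) = Mul(Add(Rational(34, 7), Mul(Rational(1, 7), -36)), 29) = Mul(Add(Rational(34, 7), Rational(-36, 7)), 29) = Mul(Rational(-2, 7), 29) = Rational(-58, 7)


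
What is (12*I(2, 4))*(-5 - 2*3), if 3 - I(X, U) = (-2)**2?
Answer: 132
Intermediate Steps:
I(X, U) = -1 (I(X, U) = 3 - 1*(-2)**2 = 3 - 1*4 = 3 - 4 = -1)
(12*I(2, 4))*(-5 - 2*3) = (12*(-1))*(-5 - 2*3) = -12*(-5 - 6) = -12*(-11) = 132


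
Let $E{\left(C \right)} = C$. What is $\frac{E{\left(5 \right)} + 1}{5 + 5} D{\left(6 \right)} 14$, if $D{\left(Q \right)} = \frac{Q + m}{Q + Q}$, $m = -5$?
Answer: $\frac{7}{10} \approx 0.7$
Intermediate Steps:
$D{\left(Q \right)} = \frac{-5 + Q}{2 Q}$ ($D{\left(Q \right)} = \frac{Q - 5}{Q + Q} = \frac{-5 + Q}{2 Q}$)
$\frac{E{\left(5 \right)} + 1}{5 + 5} D{\left(6 \right)} 14 = \frac{5 + 1}{5 + 5} \frac{-5 + 6}{2 \cdot 6} \cdot 14 = \frac{6}{10} \cdot \frac{1}{2} \cdot \frac{1}{6} \cdot 1 \cdot 14 = 6 \cdot \frac{1}{10} \cdot \frac{1}{12} \cdot 14 = \frac{3}{5} \cdot \frac{1}{12} \cdot 14 = \frac{1}{20} \cdot 14 = \frac{7}{10}$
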